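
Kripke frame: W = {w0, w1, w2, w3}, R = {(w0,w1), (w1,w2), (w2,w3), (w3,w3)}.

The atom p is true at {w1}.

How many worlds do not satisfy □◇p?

w0: successors {w1}; ◇p there: w1:F. ✗
w1: successors {w2}; ◇p there: w2:F. ✗
w2: successors {w3}; ◇p there: w3:F. ✗
w3: successors {w3}; ◇p there: w3:F. ✗
Satisfying worlds: ∅.
So □◇p fails at the other 4 worlds.

4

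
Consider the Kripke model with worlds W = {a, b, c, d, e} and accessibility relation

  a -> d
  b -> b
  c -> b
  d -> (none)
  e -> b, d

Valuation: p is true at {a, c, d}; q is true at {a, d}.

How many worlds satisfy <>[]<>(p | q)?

a: successors {d}; []<>(p | q) there: d:T. ✓
b: successors {b}; []<>(p | q) there: b:F. ✗
c: successors {b}; []<>(p | q) there: b:F. ✗
d: no successors, so <>[]<>(p | q) fails. ✗
e: successors {b, d}; []<>(p | q) there: b:F, d:T. ✓
Satisfying worlds: {a, e}.

2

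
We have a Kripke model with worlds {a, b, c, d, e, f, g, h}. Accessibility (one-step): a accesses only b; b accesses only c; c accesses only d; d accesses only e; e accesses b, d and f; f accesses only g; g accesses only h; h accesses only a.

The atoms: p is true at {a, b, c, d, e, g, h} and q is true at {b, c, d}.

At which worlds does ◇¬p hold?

{e}

a: successors {b}; ¬p there: b:F. ✗
b: successors {c}; ¬p there: c:F. ✗
c: successors {d}; ¬p there: d:F. ✗
d: successors {e}; ¬p there: e:F. ✗
e: successors {b, d, f}; ¬p there: b:F, d:F, f:T. ✓
f: successors {g}; ¬p there: g:F. ✗
g: successors {h}; ¬p there: h:F. ✗
h: successors {a}; ¬p there: a:F. ✗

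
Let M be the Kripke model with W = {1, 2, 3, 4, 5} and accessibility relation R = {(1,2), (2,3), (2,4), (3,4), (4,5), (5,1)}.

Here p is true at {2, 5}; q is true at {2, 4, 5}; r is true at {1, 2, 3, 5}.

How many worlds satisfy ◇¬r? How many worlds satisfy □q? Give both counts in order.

For ◇¬r:
1: successors {2}; ¬r there: 2:F. ✗
2: successors {3, 4}; ¬r there: 3:F, 4:T. ✓
3: successors {4}; ¬r there: 4:T. ✓
4: successors {5}; ¬r there: 5:F. ✗
5: successors {1}; ¬r there: 1:F. ✗
— 2 worlds.
For □q:
1: successors {2}; q there: 2:T. ✓
2: successors {3, 4}; q there: 3:F, 4:T. ✗
3: successors {4}; q there: 4:T. ✓
4: successors {5}; q there: 5:T. ✓
5: successors {1}; q there: 1:F. ✗
— 3 worlds.

2 and 3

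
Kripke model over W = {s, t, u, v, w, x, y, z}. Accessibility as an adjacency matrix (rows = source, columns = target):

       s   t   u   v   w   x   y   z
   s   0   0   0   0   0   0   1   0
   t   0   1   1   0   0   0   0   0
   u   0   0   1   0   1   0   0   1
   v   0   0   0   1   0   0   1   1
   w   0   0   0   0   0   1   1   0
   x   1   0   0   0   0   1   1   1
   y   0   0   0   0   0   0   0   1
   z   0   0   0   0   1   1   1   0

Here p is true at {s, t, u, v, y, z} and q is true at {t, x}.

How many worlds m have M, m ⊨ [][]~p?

0

s: successors {y}; []~p there: y:F. ✗
t: successors {t, u}; []~p there: t:F, u:F. ✗
u: successors {u, w, z}; []~p there: u:F, w:F, z:F. ✗
v: successors {v, y, z}; []~p there: v:F, y:F, z:F. ✗
w: successors {x, y}; []~p there: x:F, y:F. ✗
x: successors {s, x, y, z}; []~p there: s:F, x:F, y:F, z:F. ✗
y: successors {z}; []~p there: z:F. ✗
z: successors {w, x, y}; []~p there: w:F, x:F, y:F. ✗
Satisfying worlds: ∅.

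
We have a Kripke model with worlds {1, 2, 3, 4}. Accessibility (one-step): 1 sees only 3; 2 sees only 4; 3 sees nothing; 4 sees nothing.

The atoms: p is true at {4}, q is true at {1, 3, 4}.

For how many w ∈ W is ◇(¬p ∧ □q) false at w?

3

1: successors {3}; ¬p ∧ □q there: 3:T. ✓
2: successors {4}; ¬p ∧ □q there: 4:F. ✗
3: no successors, so ◇(¬p ∧ □q) fails. ✗
4: no successors, so ◇(¬p ∧ □q) fails. ✗
Satisfying worlds: {1}.
So ◇(¬p ∧ □q) fails at the other 3 worlds.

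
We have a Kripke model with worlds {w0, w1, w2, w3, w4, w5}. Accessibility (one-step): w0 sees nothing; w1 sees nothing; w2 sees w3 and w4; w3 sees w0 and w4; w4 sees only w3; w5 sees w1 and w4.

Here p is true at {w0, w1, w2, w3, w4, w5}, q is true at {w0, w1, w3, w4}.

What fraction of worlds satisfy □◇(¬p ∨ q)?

w0: no successors, so □◇(¬p ∨ q) holds vacuously. ✓
w1: no successors, so □◇(¬p ∨ q) holds vacuously. ✓
w2: successors {w3, w4}; ◇(¬p ∨ q) there: w3:T, w4:T. ✓
w3: successors {w0, w4}; ◇(¬p ∨ q) there: w0:F, w4:T. ✗
w4: successors {w3}; ◇(¬p ∨ q) there: w3:T. ✓
w5: successors {w1, w4}; ◇(¬p ∨ q) there: w1:F, w4:T. ✗
That's 4 of 6 worlds, so 4/6 = 2/3.

2/3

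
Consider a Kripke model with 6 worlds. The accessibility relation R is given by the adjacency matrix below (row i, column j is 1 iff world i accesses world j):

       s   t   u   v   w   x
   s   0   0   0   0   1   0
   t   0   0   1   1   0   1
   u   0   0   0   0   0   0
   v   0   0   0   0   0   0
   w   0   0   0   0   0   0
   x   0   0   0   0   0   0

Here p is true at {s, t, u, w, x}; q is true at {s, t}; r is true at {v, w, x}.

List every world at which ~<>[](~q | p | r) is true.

{u, v, w, x}

s: <>[](~q | p | r) is T. ✗
t: <>[](~q | p | r) is T. ✗
u: <>[](~q | p | r) is F. ✓
v: <>[](~q | p | r) is F. ✓
w: <>[](~q | p | r) is F. ✓
x: <>[](~q | p | r) is F. ✓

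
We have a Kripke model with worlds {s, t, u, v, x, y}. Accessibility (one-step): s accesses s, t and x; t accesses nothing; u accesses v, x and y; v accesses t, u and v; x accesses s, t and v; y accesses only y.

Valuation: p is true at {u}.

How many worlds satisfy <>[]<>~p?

s: successors {s, t, x}; []<>~p there: s:F, t:T, x:F. ✓
t: no successors, so <>[]<>~p fails. ✗
u: successors {v, x, y}; []<>~p there: v:F, x:F, y:T. ✓
v: successors {t, u, v}; []<>~p there: t:T, u:T, v:F. ✓
x: successors {s, t, v}; []<>~p there: s:F, t:T, v:F. ✓
y: successors {y}; []<>~p there: y:T. ✓
Satisfying worlds: {s, u, v, x, y}.

5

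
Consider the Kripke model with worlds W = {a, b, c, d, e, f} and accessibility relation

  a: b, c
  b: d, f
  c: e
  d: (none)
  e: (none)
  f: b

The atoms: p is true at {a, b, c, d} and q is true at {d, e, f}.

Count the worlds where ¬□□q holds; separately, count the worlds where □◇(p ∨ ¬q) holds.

1 and 3

For ¬□□q:
a: □□q is T. ✗
b: □□q is F. ✓
c: □□q is T. ✗
d: □□q is T. ✗
e: □□q is T. ✗
f: □□q is T. ✗
— 1 world.
For □◇(p ∨ ¬q):
a: successors {b, c}; ◇(p ∨ ¬q) there: b:T, c:F. ✗
b: successors {d, f}; ◇(p ∨ ¬q) there: d:F, f:T. ✗
c: successors {e}; ◇(p ∨ ¬q) there: e:F. ✗
d: no successors, so □◇(p ∨ ¬q) holds vacuously. ✓
e: no successors, so □◇(p ∨ ¬q) holds vacuously. ✓
f: successors {b}; ◇(p ∨ ¬q) there: b:T. ✓
— 3 worlds.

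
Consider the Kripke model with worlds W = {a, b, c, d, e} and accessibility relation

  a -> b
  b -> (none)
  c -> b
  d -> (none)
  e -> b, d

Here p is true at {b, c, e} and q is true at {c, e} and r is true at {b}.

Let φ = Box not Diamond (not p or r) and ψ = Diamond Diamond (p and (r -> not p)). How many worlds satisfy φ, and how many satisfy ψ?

5 and 0

For Box not Diamond (not p or r):
a: successors {b}; not Diamond (not p or r) there: b:T. ✓
b: no successors, so Box not Diamond (not p or r) holds vacuously. ✓
c: successors {b}; not Diamond (not p or r) there: b:T. ✓
d: no successors, so Box not Diamond (not p or r) holds vacuously. ✓
e: successors {b, d}; not Diamond (not p or r) there: b:T, d:T. ✓
— 5 worlds.
For Diamond Diamond (p and (r -> not p)):
a: successors {b}; Diamond (p and (r -> not p)) there: b:F. ✗
b: no successors, so Diamond Diamond (p and (r -> not p)) fails. ✗
c: successors {b}; Diamond (p and (r -> not p)) there: b:F. ✗
d: no successors, so Diamond Diamond (p and (r -> not p)) fails. ✗
e: successors {b, d}; Diamond (p and (r -> not p)) there: b:F, d:F. ✗
— 0 worlds.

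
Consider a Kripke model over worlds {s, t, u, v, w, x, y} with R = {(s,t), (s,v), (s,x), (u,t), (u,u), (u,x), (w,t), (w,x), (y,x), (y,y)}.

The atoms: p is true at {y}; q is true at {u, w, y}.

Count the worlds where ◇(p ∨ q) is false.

s: successors {t, v, x}; p ∨ q there: t:F, v:F, x:F. ✗
t: no successors, so ◇(p ∨ q) fails. ✗
u: successors {t, u, x}; p ∨ q there: t:F, u:T, x:F. ✓
v: no successors, so ◇(p ∨ q) fails. ✗
w: successors {t, x}; p ∨ q there: t:F, x:F. ✗
x: no successors, so ◇(p ∨ q) fails. ✗
y: successors {x, y}; p ∨ q there: x:F, y:T. ✓
Satisfying worlds: {u, y}.
So ◇(p ∨ q) fails at the other 5 worlds.

5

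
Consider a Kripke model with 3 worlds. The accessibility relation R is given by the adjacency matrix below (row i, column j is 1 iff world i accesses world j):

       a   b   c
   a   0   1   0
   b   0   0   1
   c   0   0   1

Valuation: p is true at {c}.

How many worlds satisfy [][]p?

a: successors {b}; []p there: b:T. ✓
b: successors {c}; []p there: c:T. ✓
c: successors {c}; []p there: c:T. ✓
Satisfying worlds: {a, b, c}.

3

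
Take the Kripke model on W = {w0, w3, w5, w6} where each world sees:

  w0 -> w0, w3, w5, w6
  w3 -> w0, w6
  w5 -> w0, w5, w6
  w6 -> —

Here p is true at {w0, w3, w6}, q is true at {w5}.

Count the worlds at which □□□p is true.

w0: successors {w0, w3, w5, w6}; □□p there: w0:F, w3:F, w5:F, w6:T. ✗
w3: successors {w0, w6}; □□p there: w0:F, w6:T. ✗
w5: successors {w0, w5, w6}; □□p there: w0:F, w5:F, w6:T. ✗
w6: no successors, so □□□p holds vacuously. ✓
Satisfying worlds: {w6}.

1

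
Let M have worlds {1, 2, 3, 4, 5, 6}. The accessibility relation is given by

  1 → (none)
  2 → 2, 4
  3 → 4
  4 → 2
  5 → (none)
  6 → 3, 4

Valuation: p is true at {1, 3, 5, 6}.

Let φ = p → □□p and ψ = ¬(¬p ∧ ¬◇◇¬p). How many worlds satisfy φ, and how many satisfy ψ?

4 and 6

For p → □□p:
1: p is T, □□p is T. ✓
2: p is F, □□p is F. ✓
3: p is T, □□p is F. ✗
4: p is F, □□p is F. ✓
5: p is T, □□p is T. ✓
6: p is T, □□p is F. ✗
— 4 worlds.
For ¬(¬p ∧ ¬◇◇¬p):
1: ¬p ∧ ¬◇◇¬p is F. ✓
2: ¬p ∧ ¬◇◇¬p is F. ✓
3: ¬p ∧ ¬◇◇¬p is F. ✓
4: ¬p ∧ ¬◇◇¬p is F. ✓
5: ¬p ∧ ¬◇◇¬p is F. ✓
6: ¬p ∧ ¬◇◇¬p is F. ✓
— 6 worlds.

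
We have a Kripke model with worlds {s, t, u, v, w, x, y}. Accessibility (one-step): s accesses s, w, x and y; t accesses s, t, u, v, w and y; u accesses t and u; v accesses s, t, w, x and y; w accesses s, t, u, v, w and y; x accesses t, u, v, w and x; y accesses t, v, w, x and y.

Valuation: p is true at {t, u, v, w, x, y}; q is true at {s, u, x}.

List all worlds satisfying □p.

s: successors {s, w, x, y}; p there: s:F, w:T, x:T, y:T. ✗
t: successors {s, t, u, v, w, y}; p there: s:F, t:T, u:T, v:T, w:T, y:T. ✗
u: successors {t, u}; p there: t:T, u:T. ✓
v: successors {s, t, w, x, y}; p there: s:F, t:T, w:T, x:T, y:T. ✗
w: successors {s, t, u, v, w, y}; p there: s:F, t:T, u:T, v:T, w:T, y:T. ✗
x: successors {t, u, v, w, x}; p there: t:T, u:T, v:T, w:T, x:T. ✓
y: successors {t, v, w, x, y}; p there: t:T, v:T, w:T, x:T, y:T. ✓

{u, x, y}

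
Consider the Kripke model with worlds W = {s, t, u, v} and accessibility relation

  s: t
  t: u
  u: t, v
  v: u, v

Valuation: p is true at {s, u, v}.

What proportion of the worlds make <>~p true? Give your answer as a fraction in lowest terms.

1/2

s: successors {t}; ~p there: t:T. ✓
t: successors {u}; ~p there: u:F. ✗
u: successors {t, v}; ~p there: t:T, v:F. ✓
v: successors {u, v}; ~p there: u:F, v:F. ✗
That's 2 of 4 worlds, so 2/4 = 1/2.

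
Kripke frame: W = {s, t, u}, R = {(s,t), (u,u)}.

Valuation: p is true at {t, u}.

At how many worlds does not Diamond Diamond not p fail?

s: Diamond Diamond not p is F. ✓
t: Diamond Diamond not p is F. ✓
u: Diamond Diamond not p is F. ✓
Satisfying worlds: {s, t, u}.
So not Diamond Diamond not p fails at the other 0 worlds.

0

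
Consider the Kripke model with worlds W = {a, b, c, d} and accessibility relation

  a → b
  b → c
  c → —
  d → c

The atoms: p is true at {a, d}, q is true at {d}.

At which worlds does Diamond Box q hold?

a: successors {b}; Box q there: b:F. ✗
b: successors {c}; Box q there: c:T. ✓
c: no successors, so Diamond Box q fails. ✗
d: successors {c}; Box q there: c:T. ✓

{b, d}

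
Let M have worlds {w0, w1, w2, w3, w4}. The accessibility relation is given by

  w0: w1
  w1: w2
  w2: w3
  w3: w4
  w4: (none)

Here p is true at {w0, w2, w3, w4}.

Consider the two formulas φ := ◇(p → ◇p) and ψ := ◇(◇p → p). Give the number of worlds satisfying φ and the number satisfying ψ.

3 and 3

For ◇(p → ◇p):
w0: successors {w1}; p → ◇p there: w1:T. ✓
w1: successors {w2}; p → ◇p there: w2:T. ✓
w2: successors {w3}; p → ◇p there: w3:T. ✓
w3: successors {w4}; p → ◇p there: w4:F. ✗
w4: no successors, so ◇(p → ◇p) fails. ✗
— 3 worlds.
For ◇(◇p → p):
w0: successors {w1}; ◇p → p there: w1:F. ✗
w1: successors {w2}; ◇p → p there: w2:T. ✓
w2: successors {w3}; ◇p → p there: w3:T. ✓
w3: successors {w4}; ◇p → p there: w4:T. ✓
w4: no successors, so ◇(◇p → p) fails. ✗
— 3 worlds.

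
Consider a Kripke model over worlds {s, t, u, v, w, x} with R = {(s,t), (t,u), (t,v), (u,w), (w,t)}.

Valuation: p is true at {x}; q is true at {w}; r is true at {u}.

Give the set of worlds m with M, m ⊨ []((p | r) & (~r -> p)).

{v, x}

s: successors {t}; (p | r) & (~r -> p) there: t:F. ✗
t: successors {u, v}; (p | r) & (~r -> p) there: u:T, v:F. ✗
u: successors {w}; (p | r) & (~r -> p) there: w:F. ✗
v: no successors, so []((p | r) & (~r -> p)) holds vacuously. ✓
w: successors {t}; (p | r) & (~r -> p) there: t:F. ✗
x: no successors, so []((p | r) & (~r -> p)) holds vacuously. ✓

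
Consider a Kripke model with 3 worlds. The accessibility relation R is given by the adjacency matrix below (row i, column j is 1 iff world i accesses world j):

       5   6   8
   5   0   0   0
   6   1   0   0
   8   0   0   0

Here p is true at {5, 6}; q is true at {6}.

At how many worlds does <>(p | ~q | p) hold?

1

5: no successors, so <>(p | ~q | p) fails. ✗
6: successors {5}; p | ~q | p there: 5:T. ✓
8: no successors, so <>(p | ~q | p) fails. ✗
Satisfying worlds: {6}.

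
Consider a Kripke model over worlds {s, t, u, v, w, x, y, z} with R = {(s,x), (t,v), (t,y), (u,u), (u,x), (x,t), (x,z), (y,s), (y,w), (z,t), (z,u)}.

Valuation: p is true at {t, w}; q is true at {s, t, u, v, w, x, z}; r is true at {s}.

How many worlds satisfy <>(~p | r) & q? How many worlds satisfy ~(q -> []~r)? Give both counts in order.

For <>(~p | r) & q:
s: <>(~p | r) is T, q is T. ✓
t: <>(~p | r) is T, q is T. ✓
u: <>(~p | r) is T, q is T. ✓
v: <>(~p | r) is F, q is T. ✗
w: <>(~p | r) is F, q is T. ✗
x: <>(~p | r) is T, q is T. ✓
y: <>(~p | r) is T, q is F. ✗
z: <>(~p | r) is T, q is T. ✓
— 5 worlds.
For ~(q -> []~r):
s: q -> []~r is T. ✗
t: q -> []~r is T. ✗
u: q -> []~r is T. ✗
v: q -> []~r is T. ✗
w: q -> []~r is T. ✗
x: q -> []~r is T. ✗
y: q -> []~r is T. ✗
z: q -> []~r is T. ✗
— 0 worlds.

5 and 0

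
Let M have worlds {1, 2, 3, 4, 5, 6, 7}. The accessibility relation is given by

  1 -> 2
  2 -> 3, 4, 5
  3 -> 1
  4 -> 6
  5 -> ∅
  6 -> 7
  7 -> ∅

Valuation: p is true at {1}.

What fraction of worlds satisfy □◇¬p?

5/7

1: successors {2}; ◇¬p there: 2:T. ✓
2: successors {3, 4, 5}; ◇¬p there: 3:F, 4:T, 5:F. ✗
3: successors {1}; ◇¬p there: 1:T. ✓
4: successors {6}; ◇¬p there: 6:T. ✓
5: no successors, so □◇¬p holds vacuously. ✓
6: successors {7}; ◇¬p there: 7:F. ✗
7: no successors, so □◇¬p holds vacuously. ✓
That's 5 of 7 worlds, so 5/7.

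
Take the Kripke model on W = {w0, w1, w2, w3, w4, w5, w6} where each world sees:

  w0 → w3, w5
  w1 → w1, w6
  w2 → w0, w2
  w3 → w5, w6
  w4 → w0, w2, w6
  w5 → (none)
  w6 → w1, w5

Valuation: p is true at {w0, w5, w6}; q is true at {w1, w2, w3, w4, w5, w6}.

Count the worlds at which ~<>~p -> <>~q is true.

w0: ~<>~p is F, <>~q is F. ✓
w1: ~<>~p is F, <>~q is F. ✓
w2: ~<>~p is F, <>~q is T. ✓
w3: ~<>~p is T, <>~q is F. ✗
w4: ~<>~p is F, <>~q is T. ✓
w5: ~<>~p is T, <>~q is F. ✗
w6: ~<>~p is F, <>~q is F. ✓
Satisfying worlds: {w0, w1, w2, w4, w6}.

5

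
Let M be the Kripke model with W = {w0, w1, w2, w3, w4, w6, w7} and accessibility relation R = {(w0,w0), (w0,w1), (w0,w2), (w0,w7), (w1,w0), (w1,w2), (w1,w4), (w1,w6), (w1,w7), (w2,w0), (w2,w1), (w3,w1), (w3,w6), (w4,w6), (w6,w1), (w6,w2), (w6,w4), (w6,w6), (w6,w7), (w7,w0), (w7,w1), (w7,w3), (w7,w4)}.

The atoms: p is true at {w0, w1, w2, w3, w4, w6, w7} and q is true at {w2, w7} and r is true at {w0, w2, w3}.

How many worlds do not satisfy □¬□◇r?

5

w0: successors {w0, w1, w2, w7}; ¬□◇r there: w0:F, w1:T, w2:F, w7:T. ✗
w1: successors {w0, w2, w4, w6, w7}; ¬□◇r there: w0:F, w2:F, w4:F, w6:T, w7:T. ✗
w2: successors {w0, w1}; ¬□◇r there: w0:F, w1:T. ✗
w3: successors {w1, w6}; ¬□◇r there: w1:T, w6:T. ✓
w4: successors {w6}; ¬□◇r there: w6:T. ✓
w6: successors {w1, w2, w4, w6, w7}; ¬□◇r there: w1:T, w2:F, w4:F, w6:T, w7:T. ✗
w7: successors {w0, w1, w3, w4}; ¬□◇r there: w0:F, w1:T, w3:F, w4:F. ✗
Satisfying worlds: {w3, w4}.
So □¬□◇r fails at the other 5 worlds.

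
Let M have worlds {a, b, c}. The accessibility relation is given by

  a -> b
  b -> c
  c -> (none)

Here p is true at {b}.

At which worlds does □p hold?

a: successors {b}; p there: b:T. ✓
b: successors {c}; p there: c:F. ✗
c: no successors, so □p holds vacuously. ✓

{a, c}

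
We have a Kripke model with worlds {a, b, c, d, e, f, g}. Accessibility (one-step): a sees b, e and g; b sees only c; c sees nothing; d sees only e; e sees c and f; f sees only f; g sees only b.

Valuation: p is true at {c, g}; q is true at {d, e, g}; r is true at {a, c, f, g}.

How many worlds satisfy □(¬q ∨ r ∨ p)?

a: successors {b, e, g}; ¬q ∨ r ∨ p there: b:T, e:F, g:T. ✗
b: successors {c}; ¬q ∨ r ∨ p there: c:T. ✓
c: no successors, so □(¬q ∨ r ∨ p) holds vacuously. ✓
d: successors {e}; ¬q ∨ r ∨ p there: e:F. ✗
e: successors {c, f}; ¬q ∨ r ∨ p there: c:T, f:T. ✓
f: successors {f}; ¬q ∨ r ∨ p there: f:T. ✓
g: successors {b}; ¬q ∨ r ∨ p there: b:T. ✓
Satisfying worlds: {b, c, e, f, g}.

5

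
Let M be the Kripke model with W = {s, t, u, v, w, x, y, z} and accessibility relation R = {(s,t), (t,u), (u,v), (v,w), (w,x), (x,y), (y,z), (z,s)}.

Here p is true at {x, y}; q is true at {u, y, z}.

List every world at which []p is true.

s: successors {t}; p there: t:F. ✗
t: successors {u}; p there: u:F. ✗
u: successors {v}; p there: v:F. ✗
v: successors {w}; p there: w:F. ✗
w: successors {x}; p there: x:T. ✓
x: successors {y}; p there: y:T. ✓
y: successors {z}; p there: z:F. ✗
z: successors {s}; p there: s:F. ✗

{w, x}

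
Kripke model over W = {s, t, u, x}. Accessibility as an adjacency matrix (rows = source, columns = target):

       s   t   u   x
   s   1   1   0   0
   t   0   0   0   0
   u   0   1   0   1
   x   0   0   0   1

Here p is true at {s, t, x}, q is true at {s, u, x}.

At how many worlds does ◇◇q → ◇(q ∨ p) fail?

s: ◇◇q is T, ◇(q ∨ p) is T. ✓
t: ◇◇q is F, ◇(q ∨ p) is F. ✓
u: ◇◇q is T, ◇(q ∨ p) is T. ✓
x: ◇◇q is T, ◇(q ∨ p) is T. ✓
Satisfying worlds: {s, t, u, x}.
So ◇◇q → ◇(q ∨ p) fails at the other 0 worlds.

0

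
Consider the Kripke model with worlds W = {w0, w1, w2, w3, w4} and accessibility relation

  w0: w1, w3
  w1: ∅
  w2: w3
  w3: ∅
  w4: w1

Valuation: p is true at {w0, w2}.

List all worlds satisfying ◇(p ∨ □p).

{w0, w2, w4}

w0: successors {w1, w3}; p ∨ □p there: w1:T, w3:T. ✓
w1: no successors, so ◇(p ∨ □p) fails. ✗
w2: successors {w3}; p ∨ □p there: w3:T. ✓
w3: no successors, so ◇(p ∨ □p) fails. ✗
w4: successors {w1}; p ∨ □p there: w1:T. ✓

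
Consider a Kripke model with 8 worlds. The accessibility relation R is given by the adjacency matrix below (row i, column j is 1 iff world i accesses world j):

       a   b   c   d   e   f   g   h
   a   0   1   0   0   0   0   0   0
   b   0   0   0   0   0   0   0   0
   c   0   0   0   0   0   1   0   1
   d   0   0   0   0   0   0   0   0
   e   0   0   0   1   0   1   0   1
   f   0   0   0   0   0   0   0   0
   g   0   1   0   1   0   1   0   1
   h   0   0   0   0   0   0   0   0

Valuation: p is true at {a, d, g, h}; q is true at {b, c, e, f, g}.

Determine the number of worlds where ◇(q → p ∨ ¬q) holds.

3

a: successors {b}; q → p ∨ ¬q there: b:F. ✗
b: no successors, so ◇(q → p ∨ ¬q) fails. ✗
c: successors {f, h}; q → p ∨ ¬q there: f:F, h:T. ✓
d: no successors, so ◇(q → p ∨ ¬q) fails. ✗
e: successors {d, f, h}; q → p ∨ ¬q there: d:T, f:F, h:T. ✓
f: no successors, so ◇(q → p ∨ ¬q) fails. ✗
g: successors {b, d, f, h}; q → p ∨ ¬q there: b:F, d:T, f:F, h:T. ✓
h: no successors, so ◇(q → p ∨ ¬q) fails. ✗
Satisfying worlds: {c, e, g}.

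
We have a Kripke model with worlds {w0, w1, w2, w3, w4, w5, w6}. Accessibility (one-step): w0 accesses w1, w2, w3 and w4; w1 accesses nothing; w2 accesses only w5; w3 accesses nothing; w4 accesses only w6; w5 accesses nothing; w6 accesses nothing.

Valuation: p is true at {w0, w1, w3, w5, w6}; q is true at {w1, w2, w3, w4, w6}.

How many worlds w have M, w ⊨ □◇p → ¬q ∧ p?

w0: □◇p is F, ¬q ∧ p is T. ✓
w1: □◇p is T, ¬q ∧ p is F. ✗
w2: □◇p is F, ¬q ∧ p is F. ✓
w3: □◇p is T, ¬q ∧ p is F. ✗
w4: □◇p is F, ¬q ∧ p is F. ✓
w5: □◇p is T, ¬q ∧ p is T. ✓
w6: □◇p is T, ¬q ∧ p is F. ✗
Satisfying worlds: {w0, w2, w4, w5}.

4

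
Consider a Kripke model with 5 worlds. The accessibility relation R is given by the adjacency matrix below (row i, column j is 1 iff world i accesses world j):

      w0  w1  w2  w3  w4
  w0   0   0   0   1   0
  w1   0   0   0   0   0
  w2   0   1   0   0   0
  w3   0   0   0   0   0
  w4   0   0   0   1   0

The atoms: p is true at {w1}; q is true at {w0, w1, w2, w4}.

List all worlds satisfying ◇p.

{w2}

w0: successors {w3}; p there: w3:F. ✗
w1: no successors, so ◇p fails. ✗
w2: successors {w1}; p there: w1:T. ✓
w3: no successors, so ◇p fails. ✗
w4: successors {w3}; p there: w3:F. ✗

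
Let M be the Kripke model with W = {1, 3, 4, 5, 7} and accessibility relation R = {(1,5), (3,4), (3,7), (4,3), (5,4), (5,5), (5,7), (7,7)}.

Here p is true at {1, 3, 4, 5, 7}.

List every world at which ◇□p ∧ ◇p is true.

{1, 3, 4, 5, 7}

1: ◇□p is T, ◇p is T. ✓
3: ◇□p is T, ◇p is T. ✓
4: ◇□p is T, ◇p is T. ✓
5: ◇□p is T, ◇p is T. ✓
7: ◇□p is T, ◇p is T. ✓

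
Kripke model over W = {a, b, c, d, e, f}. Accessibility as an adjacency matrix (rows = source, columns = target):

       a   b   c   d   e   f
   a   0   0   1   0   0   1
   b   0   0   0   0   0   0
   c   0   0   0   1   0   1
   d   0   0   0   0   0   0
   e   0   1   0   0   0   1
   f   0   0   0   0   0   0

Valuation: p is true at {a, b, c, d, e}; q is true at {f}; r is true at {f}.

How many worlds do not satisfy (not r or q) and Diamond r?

3

a: not r or q is T, Diamond r is T. ✓
b: not r or q is T, Diamond r is F. ✗
c: not r or q is T, Diamond r is T. ✓
d: not r or q is T, Diamond r is F. ✗
e: not r or q is T, Diamond r is T. ✓
f: not r or q is T, Diamond r is F. ✗
Satisfying worlds: {a, c, e}.
So (not r or q) and Diamond r fails at the other 3 worlds.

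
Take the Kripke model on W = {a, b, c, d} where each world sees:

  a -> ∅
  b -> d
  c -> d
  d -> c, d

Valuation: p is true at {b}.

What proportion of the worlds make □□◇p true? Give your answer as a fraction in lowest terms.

a: no successors, so □□◇p holds vacuously. ✓
b: successors {d}; □◇p there: d:F. ✗
c: successors {d}; □◇p there: d:F. ✗
d: successors {c, d}; □◇p there: c:F, d:F. ✗
That's 1 of 4 worlds, so 1/4.

1/4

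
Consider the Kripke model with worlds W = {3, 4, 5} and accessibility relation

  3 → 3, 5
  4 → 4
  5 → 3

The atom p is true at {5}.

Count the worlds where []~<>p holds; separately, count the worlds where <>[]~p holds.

1 and 2

For []~<>p:
3: successors {3, 5}; ~<>p there: 3:F, 5:T. ✗
4: successors {4}; ~<>p there: 4:T. ✓
5: successors {3}; ~<>p there: 3:F. ✗
— 1 world.
For <>[]~p:
3: successors {3, 5}; []~p there: 3:F, 5:T. ✓
4: successors {4}; []~p there: 4:T. ✓
5: successors {3}; []~p there: 3:F. ✗
— 2 worlds.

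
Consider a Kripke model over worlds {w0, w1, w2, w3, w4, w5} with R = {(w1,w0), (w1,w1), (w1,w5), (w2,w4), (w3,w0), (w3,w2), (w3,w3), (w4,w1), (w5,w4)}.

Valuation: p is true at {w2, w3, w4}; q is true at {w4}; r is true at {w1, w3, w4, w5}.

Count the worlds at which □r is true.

4

w0: no successors, so □r holds vacuously. ✓
w1: successors {w0, w1, w5}; r there: w0:F, w1:T, w5:T. ✗
w2: successors {w4}; r there: w4:T. ✓
w3: successors {w0, w2, w3}; r there: w0:F, w2:F, w3:T. ✗
w4: successors {w1}; r there: w1:T. ✓
w5: successors {w4}; r there: w4:T. ✓
Satisfying worlds: {w0, w2, w4, w5}.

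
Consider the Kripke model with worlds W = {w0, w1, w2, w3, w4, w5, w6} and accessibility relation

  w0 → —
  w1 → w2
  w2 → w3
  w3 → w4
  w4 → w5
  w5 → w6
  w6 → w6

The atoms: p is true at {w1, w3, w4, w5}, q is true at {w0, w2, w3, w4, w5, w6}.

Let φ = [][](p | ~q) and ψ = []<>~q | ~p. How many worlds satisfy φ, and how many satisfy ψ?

4 and 3

For [][](p | ~q):
w0: no successors, so [][](p | ~q) holds vacuously. ✓
w1: successors {w2}; [](p | ~q) there: w2:T. ✓
w2: successors {w3}; [](p | ~q) there: w3:T. ✓
w3: successors {w4}; [](p | ~q) there: w4:T. ✓
w4: successors {w5}; [](p | ~q) there: w5:F. ✗
w5: successors {w6}; [](p | ~q) there: w6:F. ✗
w6: successors {w6}; [](p | ~q) there: w6:F. ✗
— 4 worlds.
For []<>~q | ~p:
w0: []<>~q is T, ~p is T. ✓
w1: []<>~q is F, ~p is F. ✗
w2: []<>~q is F, ~p is T. ✓
w3: []<>~q is F, ~p is F. ✗
w4: []<>~q is F, ~p is F. ✗
w5: []<>~q is F, ~p is F. ✗
w6: []<>~q is F, ~p is T. ✓
— 3 worlds.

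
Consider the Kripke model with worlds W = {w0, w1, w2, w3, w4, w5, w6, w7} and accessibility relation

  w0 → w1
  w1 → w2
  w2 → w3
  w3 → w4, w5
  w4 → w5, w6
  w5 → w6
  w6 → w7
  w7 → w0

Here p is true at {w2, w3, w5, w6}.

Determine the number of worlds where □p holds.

4

w0: successors {w1}; p there: w1:F. ✗
w1: successors {w2}; p there: w2:T. ✓
w2: successors {w3}; p there: w3:T. ✓
w3: successors {w4, w5}; p there: w4:F, w5:T. ✗
w4: successors {w5, w6}; p there: w5:T, w6:T. ✓
w5: successors {w6}; p there: w6:T. ✓
w6: successors {w7}; p there: w7:F. ✗
w7: successors {w0}; p there: w0:F. ✗
Satisfying worlds: {w1, w2, w4, w5}.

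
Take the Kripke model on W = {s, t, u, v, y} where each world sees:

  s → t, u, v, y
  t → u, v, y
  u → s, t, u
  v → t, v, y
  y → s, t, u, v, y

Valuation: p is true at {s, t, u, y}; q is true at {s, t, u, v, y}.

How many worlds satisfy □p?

s: successors {t, u, v, y}; p there: t:T, u:T, v:F, y:T. ✗
t: successors {u, v, y}; p there: u:T, v:F, y:T. ✗
u: successors {s, t, u}; p there: s:T, t:T, u:T. ✓
v: successors {t, v, y}; p there: t:T, v:F, y:T. ✗
y: successors {s, t, u, v, y}; p there: s:T, t:T, u:T, v:F, y:T. ✗
Satisfying worlds: {u}.

1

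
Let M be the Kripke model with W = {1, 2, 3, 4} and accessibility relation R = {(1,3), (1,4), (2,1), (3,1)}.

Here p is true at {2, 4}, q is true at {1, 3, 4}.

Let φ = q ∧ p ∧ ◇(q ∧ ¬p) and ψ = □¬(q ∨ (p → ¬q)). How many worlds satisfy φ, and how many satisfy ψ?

0 and 1

For q ∧ p ∧ ◇(q ∧ ¬p):
1: q ∧ p is F, ◇(q ∧ ¬p) is T. ✗
2: q ∧ p is F, ◇(q ∧ ¬p) is T. ✗
3: q ∧ p is F, ◇(q ∧ ¬p) is T. ✗
4: q ∧ p is T, ◇(q ∧ ¬p) is F. ✗
— 0 worlds.
For □¬(q ∨ (p → ¬q)):
1: successors {3, 4}; ¬(q ∨ (p → ¬q)) there: 3:F, 4:F. ✗
2: successors {1}; ¬(q ∨ (p → ¬q)) there: 1:F. ✗
3: successors {1}; ¬(q ∨ (p → ¬q)) there: 1:F. ✗
4: no successors, so □¬(q ∨ (p → ¬q)) holds vacuously. ✓
— 1 world.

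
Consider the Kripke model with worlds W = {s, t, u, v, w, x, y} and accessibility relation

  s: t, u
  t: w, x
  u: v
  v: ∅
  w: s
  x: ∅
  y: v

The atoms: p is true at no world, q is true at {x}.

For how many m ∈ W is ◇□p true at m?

s: successors {t, u}; □p there: t:F, u:F. ✗
t: successors {w, x}; □p there: w:F, x:T. ✓
u: successors {v}; □p there: v:T. ✓
v: no successors, so ◇□p fails. ✗
w: successors {s}; □p there: s:F. ✗
x: no successors, so ◇□p fails. ✗
y: successors {v}; □p there: v:T. ✓
Satisfying worlds: {t, u, y}.

3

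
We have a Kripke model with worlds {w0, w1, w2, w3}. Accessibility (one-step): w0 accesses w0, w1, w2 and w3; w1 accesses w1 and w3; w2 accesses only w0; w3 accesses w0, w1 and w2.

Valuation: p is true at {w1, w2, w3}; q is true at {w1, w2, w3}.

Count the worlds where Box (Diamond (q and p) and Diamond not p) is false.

w0: successors {w0, w1, w2, w3}; Diamond (q and p) and Diamond not p there: w0:T, w1:F, w2:F, w3:T. ✗
w1: successors {w1, w3}; Diamond (q and p) and Diamond not p there: w1:F, w3:T. ✗
w2: successors {w0}; Diamond (q and p) and Diamond not p there: w0:T. ✓
w3: successors {w0, w1, w2}; Diamond (q and p) and Diamond not p there: w0:T, w1:F, w2:F. ✗
Satisfying worlds: {w2}.
So Box (Diamond (q and p) and Diamond not p) fails at the other 3 worlds.

3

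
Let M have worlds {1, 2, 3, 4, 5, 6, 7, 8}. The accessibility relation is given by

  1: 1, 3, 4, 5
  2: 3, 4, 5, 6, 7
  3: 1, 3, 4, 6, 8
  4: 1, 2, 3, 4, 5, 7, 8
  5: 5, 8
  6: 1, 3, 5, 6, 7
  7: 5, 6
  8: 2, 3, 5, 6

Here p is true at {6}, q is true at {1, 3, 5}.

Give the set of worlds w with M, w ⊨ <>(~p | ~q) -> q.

1: <>(~p | ~q) is T, q is T. ✓
2: <>(~p | ~q) is T, q is F. ✗
3: <>(~p | ~q) is T, q is T. ✓
4: <>(~p | ~q) is T, q is F. ✗
5: <>(~p | ~q) is T, q is T. ✓
6: <>(~p | ~q) is T, q is F. ✗
7: <>(~p | ~q) is T, q is F. ✗
8: <>(~p | ~q) is T, q is F. ✗

{1, 3, 5}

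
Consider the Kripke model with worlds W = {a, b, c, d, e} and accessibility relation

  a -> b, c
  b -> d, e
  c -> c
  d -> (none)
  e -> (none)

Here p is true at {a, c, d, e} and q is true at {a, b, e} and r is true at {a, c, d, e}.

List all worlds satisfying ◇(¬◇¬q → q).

a: successors {b, c}; ¬◇¬q → q there: b:T, c:T. ✓
b: successors {d, e}; ¬◇¬q → q there: d:F, e:T. ✓
c: successors {c}; ¬◇¬q → q there: c:T. ✓
d: no successors, so ◇(¬◇¬q → q) fails. ✗
e: no successors, so ◇(¬◇¬q → q) fails. ✗

{a, b, c}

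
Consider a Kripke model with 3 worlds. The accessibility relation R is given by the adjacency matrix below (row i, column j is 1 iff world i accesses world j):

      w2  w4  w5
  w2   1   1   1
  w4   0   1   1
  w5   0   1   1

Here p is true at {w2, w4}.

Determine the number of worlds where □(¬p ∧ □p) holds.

w2: successors {w2, w4, w5}; ¬p ∧ □p there: w2:F, w4:F, w5:F. ✗
w4: successors {w4, w5}; ¬p ∧ □p there: w4:F, w5:F. ✗
w5: successors {w4, w5}; ¬p ∧ □p there: w4:F, w5:F. ✗
Satisfying worlds: ∅.

0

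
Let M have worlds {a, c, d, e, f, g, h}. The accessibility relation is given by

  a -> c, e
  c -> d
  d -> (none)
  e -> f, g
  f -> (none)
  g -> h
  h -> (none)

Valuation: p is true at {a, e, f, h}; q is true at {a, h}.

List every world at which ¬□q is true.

{a, c, e}

a: □q is F. ✓
c: □q is F. ✓
d: □q is T. ✗
e: □q is F. ✓
f: □q is T. ✗
g: □q is T. ✗
h: □q is T. ✗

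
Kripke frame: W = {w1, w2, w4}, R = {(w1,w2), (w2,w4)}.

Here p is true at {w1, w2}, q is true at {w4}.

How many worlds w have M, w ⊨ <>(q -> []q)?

w1: successors {w2}; q -> []q there: w2:T. ✓
w2: successors {w4}; q -> []q there: w4:T. ✓
w4: no successors, so <>(q -> []q) fails. ✗
Satisfying worlds: {w1, w2}.

2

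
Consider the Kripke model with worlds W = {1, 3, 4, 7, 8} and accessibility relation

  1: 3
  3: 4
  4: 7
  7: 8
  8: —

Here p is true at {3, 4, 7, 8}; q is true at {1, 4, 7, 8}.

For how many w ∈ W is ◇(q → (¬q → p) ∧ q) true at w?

4

1: successors {3}; q → (¬q → p) ∧ q there: 3:T. ✓
3: successors {4}; q → (¬q → p) ∧ q there: 4:T. ✓
4: successors {7}; q → (¬q → p) ∧ q there: 7:T. ✓
7: successors {8}; q → (¬q → p) ∧ q there: 8:T. ✓
8: no successors, so ◇(q → (¬q → p) ∧ q) fails. ✗
Satisfying worlds: {1, 3, 4, 7}.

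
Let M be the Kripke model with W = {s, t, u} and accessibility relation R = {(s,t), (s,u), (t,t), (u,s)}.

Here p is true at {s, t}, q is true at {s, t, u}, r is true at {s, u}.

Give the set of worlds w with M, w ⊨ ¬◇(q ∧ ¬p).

{t, u}

s: ◇(q ∧ ¬p) is T. ✗
t: ◇(q ∧ ¬p) is F. ✓
u: ◇(q ∧ ¬p) is F. ✓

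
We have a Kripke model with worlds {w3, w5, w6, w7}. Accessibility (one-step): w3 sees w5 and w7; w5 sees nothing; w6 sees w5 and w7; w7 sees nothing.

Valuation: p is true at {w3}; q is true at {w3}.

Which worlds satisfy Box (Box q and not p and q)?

w3: successors {w5, w7}; Box q and not p and q there: w5:F, w7:F. ✗
w5: no successors, so Box (Box q and not p and q) holds vacuously. ✓
w6: successors {w5, w7}; Box q and not p and q there: w5:F, w7:F. ✗
w7: no successors, so Box (Box q and not p and q) holds vacuously. ✓

{w5, w7}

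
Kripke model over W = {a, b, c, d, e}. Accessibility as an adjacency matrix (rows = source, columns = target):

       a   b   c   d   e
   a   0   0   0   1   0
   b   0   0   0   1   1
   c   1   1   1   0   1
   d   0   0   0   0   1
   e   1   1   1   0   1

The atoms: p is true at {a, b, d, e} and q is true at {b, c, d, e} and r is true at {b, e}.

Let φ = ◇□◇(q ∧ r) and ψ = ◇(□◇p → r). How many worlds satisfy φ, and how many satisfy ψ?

For ◇□◇(q ∧ r):
a: successors {d}; □◇(q ∧ r) there: d:T. ✓
b: successors {d, e}; □◇(q ∧ r) there: d:T, e:F. ✓
c: successors {a, b, c, e}; □◇(q ∧ r) there: a:T, b:T, c:F, e:F. ✓
d: successors {e}; □◇(q ∧ r) there: e:F. ✗
e: successors {a, b, c, e}; □◇(q ∧ r) there: a:T, b:T, c:F, e:F. ✓
— 4 worlds.
For ◇(□◇p → r):
a: successors {d}; □◇p → r there: d:F. ✗
b: successors {d, e}; □◇p → r there: d:F, e:T. ✓
c: successors {a, b, c, e}; □◇p → r there: a:F, b:T, c:F, e:T. ✓
d: successors {e}; □◇p → r there: e:T. ✓
e: successors {a, b, c, e}; □◇p → r there: a:F, b:T, c:F, e:T. ✓
— 4 worlds.

4 and 4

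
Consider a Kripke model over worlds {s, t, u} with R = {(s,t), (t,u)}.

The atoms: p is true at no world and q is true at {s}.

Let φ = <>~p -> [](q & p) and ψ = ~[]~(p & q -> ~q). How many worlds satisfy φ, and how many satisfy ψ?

1 and 2

For <>~p -> [](q & p):
s: <>~p is T, [](q & p) is F. ✗
t: <>~p is T, [](q & p) is F. ✗
u: <>~p is F, [](q & p) is T. ✓
— 1 world.
For ~[]~(p & q -> ~q):
s: []~(p & q -> ~q) is F. ✓
t: []~(p & q -> ~q) is F. ✓
u: []~(p & q -> ~q) is T. ✗
— 2 worlds.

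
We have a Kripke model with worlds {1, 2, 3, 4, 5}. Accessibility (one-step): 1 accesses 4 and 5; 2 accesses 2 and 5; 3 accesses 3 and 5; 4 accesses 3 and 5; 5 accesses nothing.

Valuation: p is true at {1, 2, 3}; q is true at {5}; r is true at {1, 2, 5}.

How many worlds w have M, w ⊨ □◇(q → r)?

1

1: successors {4, 5}; ◇(q → r) there: 4:T, 5:F. ✗
2: successors {2, 5}; ◇(q → r) there: 2:T, 5:F. ✗
3: successors {3, 5}; ◇(q → r) there: 3:T, 5:F. ✗
4: successors {3, 5}; ◇(q → r) there: 3:T, 5:F. ✗
5: no successors, so □◇(q → r) holds vacuously. ✓
Satisfying worlds: {5}.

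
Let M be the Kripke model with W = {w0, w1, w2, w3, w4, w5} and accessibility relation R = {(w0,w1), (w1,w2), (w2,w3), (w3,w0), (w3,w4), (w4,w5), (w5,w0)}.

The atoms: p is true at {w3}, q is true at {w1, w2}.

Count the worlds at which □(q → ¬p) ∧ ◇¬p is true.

5

w0: □(q → ¬p) is T, ◇¬p is T. ✓
w1: □(q → ¬p) is T, ◇¬p is T. ✓
w2: □(q → ¬p) is T, ◇¬p is F. ✗
w3: □(q → ¬p) is T, ◇¬p is T. ✓
w4: □(q → ¬p) is T, ◇¬p is T. ✓
w5: □(q → ¬p) is T, ◇¬p is T. ✓
Satisfying worlds: {w0, w1, w3, w4, w5}.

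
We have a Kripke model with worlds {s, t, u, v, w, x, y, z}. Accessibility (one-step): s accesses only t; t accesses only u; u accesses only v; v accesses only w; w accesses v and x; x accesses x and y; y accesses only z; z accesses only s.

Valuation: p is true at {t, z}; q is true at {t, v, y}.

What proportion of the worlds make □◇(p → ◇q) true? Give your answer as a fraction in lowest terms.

3/4

s: successors {t}; ◇(p → ◇q) there: t:T. ✓
t: successors {u}; ◇(p → ◇q) there: u:T. ✓
u: successors {v}; ◇(p → ◇q) there: v:T. ✓
v: successors {w}; ◇(p → ◇q) there: w:T. ✓
w: successors {v, x}; ◇(p → ◇q) there: v:T, x:T. ✓
x: successors {x, y}; ◇(p → ◇q) there: x:T, y:F. ✗
y: successors {z}; ◇(p → ◇q) there: z:T. ✓
z: successors {s}; ◇(p → ◇q) there: s:F. ✗
That's 6 of 8 worlds, so 6/8 = 3/4.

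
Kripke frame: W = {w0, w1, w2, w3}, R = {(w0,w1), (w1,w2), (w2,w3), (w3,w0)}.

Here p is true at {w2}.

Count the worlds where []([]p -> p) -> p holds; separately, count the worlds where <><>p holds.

2 and 1

For []([]p -> p) -> p:
w0: []([]p -> p) is F, p is F. ✓
w1: []([]p -> p) is T, p is F. ✗
w2: []([]p -> p) is T, p is T. ✓
w3: []([]p -> p) is T, p is F. ✗
— 2 worlds.
For <><>p:
w0: successors {w1}; <>p there: w1:T. ✓
w1: successors {w2}; <>p there: w2:F. ✗
w2: successors {w3}; <>p there: w3:F. ✗
w3: successors {w0}; <>p there: w0:F. ✗
— 1 world.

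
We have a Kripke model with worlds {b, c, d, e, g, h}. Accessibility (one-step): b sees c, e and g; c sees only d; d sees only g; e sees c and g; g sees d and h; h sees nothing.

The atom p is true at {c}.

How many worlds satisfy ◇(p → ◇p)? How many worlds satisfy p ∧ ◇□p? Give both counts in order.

5 and 0

For ◇(p → ◇p):
b: successors {c, e, g}; p → ◇p there: c:F, e:T, g:T. ✓
c: successors {d}; p → ◇p there: d:T. ✓
d: successors {g}; p → ◇p there: g:T. ✓
e: successors {c, g}; p → ◇p there: c:F, g:T. ✓
g: successors {d, h}; p → ◇p there: d:T, h:T. ✓
h: no successors, so ◇(p → ◇p) fails. ✗
— 5 worlds.
For p ∧ ◇□p:
b: p is F, ◇□p is F. ✗
c: p is T, ◇□p is F. ✗
d: p is F, ◇□p is F. ✗
e: p is F, ◇□p is F. ✗
g: p is F, ◇□p is T. ✗
h: p is F, ◇□p is F. ✗
— 0 worlds.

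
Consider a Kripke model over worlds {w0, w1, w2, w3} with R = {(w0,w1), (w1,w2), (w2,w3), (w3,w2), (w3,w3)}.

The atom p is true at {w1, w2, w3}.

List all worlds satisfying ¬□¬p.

{w0, w1, w2, w3}

w0: □¬p is F. ✓
w1: □¬p is F. ✓
w2: □¬p is F. ✓
w3: □¬p is F. ✓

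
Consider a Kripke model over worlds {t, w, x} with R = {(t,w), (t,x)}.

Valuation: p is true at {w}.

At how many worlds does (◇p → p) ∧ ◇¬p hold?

0

t: ◇p → p is F, ◇¬p is T. ✗
w: ◇p → p is T, ◇¬p is F. ✗
x: ◇p → p is T, ◇¬p is F. ✗
Satisfying worlds: ∅.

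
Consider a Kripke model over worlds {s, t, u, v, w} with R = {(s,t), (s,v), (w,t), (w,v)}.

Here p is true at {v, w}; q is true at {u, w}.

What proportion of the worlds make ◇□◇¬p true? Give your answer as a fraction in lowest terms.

s: successors {t, v}; □◇¬p there: t:T, v:T. ✓
t: no successors, so ◇□◇¬p fails. ✗
u: no successors, so ◇□◇¬p fails. ✗
v: no successors, so ◇□◇¬p fails. ✗
w: successors {t, v}; □◇¬p there: t:T, v:T. ✓
That's 2 of 5 worlds, so 2/5.

2/5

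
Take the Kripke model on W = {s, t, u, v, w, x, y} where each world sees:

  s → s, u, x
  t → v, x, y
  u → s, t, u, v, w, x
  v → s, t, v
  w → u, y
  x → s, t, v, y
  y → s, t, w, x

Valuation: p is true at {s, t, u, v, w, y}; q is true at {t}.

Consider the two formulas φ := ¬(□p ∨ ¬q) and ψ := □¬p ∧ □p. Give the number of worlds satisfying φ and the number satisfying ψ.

For ¬(□p ∨ ¬q):
s: □p ∨ ¬q is T. ✗
t: □p ∨ ¬q is F. ✓
u: □p ∨ ¬q is T. ✗
v: □p ∨ ¬q is T. ✗
w: □p ∨ ¬q is T. ✗
x: □p ∨ ¬q is T. ✗
y: □p ∨ ¬q is T. ✗
— 1 world.
For □¬p ∧ □p:
s: □¬p is F, □p is F. ✗
t: □¬p is F, □p is F. ✗
u: □¬p is F, □p is F. ✗
v: □¬p is F, □p is T. ✗
w: □¬p is F, □p is T. ✗
x: □¬p is F, □p is T. ✗
y: □¬p is F, □p is F. ✗
— 0 worlds.

1 and 0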